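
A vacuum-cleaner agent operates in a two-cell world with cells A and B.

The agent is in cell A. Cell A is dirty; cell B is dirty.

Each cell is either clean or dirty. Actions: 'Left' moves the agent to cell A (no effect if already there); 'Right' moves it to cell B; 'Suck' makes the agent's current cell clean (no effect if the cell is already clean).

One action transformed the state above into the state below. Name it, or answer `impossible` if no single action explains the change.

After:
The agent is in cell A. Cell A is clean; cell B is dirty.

try  Left: in A — A dirty, B dirty
try Right: in B — A dirty, B dirty
try  Suck: in A — A clean, B dirty  ← match

Suck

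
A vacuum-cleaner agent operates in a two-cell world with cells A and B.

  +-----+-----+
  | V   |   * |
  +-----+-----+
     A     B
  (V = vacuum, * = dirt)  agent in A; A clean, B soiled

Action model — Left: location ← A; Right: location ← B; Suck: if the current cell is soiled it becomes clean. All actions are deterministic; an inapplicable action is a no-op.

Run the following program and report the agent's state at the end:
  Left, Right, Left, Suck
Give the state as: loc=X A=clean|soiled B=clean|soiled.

loc=A A=clean B=soiled

[1] after Left: loc=A A=clean B=soiled
[2] after Right: loc=B A=clean B=soiled
[3] after Left: loc=A A=clean B=soiled
[4] after Suck: loc=A A=clean B=soiled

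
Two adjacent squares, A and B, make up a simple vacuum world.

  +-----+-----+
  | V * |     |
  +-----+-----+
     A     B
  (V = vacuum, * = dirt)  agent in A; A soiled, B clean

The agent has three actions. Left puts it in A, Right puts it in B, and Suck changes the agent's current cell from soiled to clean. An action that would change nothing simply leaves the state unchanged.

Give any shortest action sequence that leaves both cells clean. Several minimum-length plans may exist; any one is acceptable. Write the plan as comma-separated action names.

Suck (#1): in A — A clean, B clean
min 1: A is soiled, one Suck

Suck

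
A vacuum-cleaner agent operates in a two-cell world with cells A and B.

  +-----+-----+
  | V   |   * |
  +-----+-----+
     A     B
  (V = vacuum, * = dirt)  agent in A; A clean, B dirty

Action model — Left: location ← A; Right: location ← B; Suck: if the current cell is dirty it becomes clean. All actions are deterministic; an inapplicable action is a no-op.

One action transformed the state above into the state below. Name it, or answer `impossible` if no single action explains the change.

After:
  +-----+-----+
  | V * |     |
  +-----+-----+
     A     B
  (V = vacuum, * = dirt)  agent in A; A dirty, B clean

try  Left: (A; A:clean, B:dirty)
try Right: (B; A:clean, B:dirty)
try  Suck: (A; A:clean, B:dirty)
no single action produces the after-state

impossible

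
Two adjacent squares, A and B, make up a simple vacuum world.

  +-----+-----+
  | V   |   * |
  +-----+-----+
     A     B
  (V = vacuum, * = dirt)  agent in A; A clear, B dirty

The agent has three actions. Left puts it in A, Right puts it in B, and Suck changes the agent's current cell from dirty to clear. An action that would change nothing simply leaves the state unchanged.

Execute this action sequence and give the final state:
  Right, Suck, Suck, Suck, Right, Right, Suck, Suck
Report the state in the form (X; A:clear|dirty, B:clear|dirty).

(B; A:clear, B:clear)

t=1 Right ⇒ (B; A:clear, B:dirty)
t=2 Suck ⇒ (B; A:clear, B:clear)
t=3 Suck ⇒ (B; A:clear, B:clear)
t=4 Suck ⇒ (B; A:clear, B:clear)
t=5 Right ⇒ (B; A:clear, B:clear)
t=6 Right ⇒ (B; A:clear, B:clear)
t=7 Suck ⇒ (B; A:clear, B:clear)
t=8 Suck ⇒ (B; A:clear, B:clear)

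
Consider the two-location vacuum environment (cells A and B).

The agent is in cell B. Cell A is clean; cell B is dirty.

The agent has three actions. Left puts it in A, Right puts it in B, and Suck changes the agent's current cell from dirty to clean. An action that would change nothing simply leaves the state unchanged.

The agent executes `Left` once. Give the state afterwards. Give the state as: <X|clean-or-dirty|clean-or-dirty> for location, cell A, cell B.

<A|clean|dirty>

start: <B|clean|dirty>
step 1/1 (Left): <A|clean|dirty>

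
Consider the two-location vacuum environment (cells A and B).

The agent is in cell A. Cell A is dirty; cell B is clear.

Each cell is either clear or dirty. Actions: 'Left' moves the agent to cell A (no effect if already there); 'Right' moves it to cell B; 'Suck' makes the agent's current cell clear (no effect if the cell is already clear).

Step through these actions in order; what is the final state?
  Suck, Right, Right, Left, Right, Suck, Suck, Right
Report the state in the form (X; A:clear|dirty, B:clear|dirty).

(B; A:clear, B:clear)

1. Suck → (A; A:clear, B:clear)
2. Right → (B; A:clear, B:clear)
3. Right → (B; A:clear, B:clear)
4. Left → (A; A:clear, B:clear)
5. Right → (B; A:clear, B:clear)
6. Suck → (B; A:clear, B:clear)
7. Suck → (B; A:clear, B:clear)
8. Right → (B; A:clear, B:clear)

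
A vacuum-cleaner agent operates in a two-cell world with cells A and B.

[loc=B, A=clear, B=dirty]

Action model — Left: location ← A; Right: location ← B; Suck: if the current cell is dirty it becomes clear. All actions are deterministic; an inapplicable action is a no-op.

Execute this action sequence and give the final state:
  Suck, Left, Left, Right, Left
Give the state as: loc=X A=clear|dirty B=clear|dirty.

loc=A A=clear B=clear

t=1 Suck ⇒ loc=B A=clear B=clear
t=2 Left ⇒ loc=A A=clear B=clear
t=3 Left ⇒ loc=A A=clear B=clear
t=4 Right ⇒ loc=B A=clear B=clear
t=5 Left ⇒ loc=A A=clear B=clear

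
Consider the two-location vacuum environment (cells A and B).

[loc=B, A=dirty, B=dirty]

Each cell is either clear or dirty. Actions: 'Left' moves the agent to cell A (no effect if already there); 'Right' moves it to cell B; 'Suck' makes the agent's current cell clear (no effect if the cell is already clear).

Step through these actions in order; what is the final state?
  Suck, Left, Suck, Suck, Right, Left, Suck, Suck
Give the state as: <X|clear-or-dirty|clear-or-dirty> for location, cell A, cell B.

1. Suck → <B|dirty|clear>
2. Left → <A|dirty|clear>
3. Suck → <A|clear|clear>
4. Suck → <A|clear|clear>
5. Right → <B|clear|clear>
6. Left → <A|clear|clear>
7. Suck → <A|clear|clear>
8. Suck → <A|clear|clear>

<A|clear|clear>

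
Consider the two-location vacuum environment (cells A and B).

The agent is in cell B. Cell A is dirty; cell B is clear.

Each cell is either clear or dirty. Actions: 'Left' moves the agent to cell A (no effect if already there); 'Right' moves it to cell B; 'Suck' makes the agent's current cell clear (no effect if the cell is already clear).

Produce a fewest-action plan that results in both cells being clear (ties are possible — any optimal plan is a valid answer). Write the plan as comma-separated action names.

Left, Suck

[1] after Left: loc=A A=dirty B=clear
[2] after Suck: loc=A A=clear B=clear
min 2: go A then Suck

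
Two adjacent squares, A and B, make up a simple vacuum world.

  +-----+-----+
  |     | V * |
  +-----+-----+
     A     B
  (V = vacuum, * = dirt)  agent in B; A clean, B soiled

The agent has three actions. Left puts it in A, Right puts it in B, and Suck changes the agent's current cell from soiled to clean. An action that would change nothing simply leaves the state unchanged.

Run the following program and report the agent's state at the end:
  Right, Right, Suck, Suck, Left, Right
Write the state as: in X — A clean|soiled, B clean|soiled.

1) do Right; now in B — A clean, B soiled
2) do Right; now in B — A clean, B soiled
3) do Suck; now in B — A clean, B clean
4) do Suck; now in B — A clean, B clean
5) do Left; now in A — A clean, B clean
6) do Right; now in B — A clean, B clean

in B — A clean, B clean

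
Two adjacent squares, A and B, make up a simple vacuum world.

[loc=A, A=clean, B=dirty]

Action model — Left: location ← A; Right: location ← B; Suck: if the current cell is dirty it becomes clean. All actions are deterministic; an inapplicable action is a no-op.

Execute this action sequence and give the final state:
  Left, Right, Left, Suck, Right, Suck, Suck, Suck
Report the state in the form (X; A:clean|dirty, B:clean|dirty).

1) do Left; now (A; A:clean, B:dirty)
2) do Right; now (B; A:clean, B:dirty)
3) do Left; now (A; A:clean, B:dirty)
4) do Suck; now (A; A:clean, B:dirty)
5) do Right; now (B; A:clean, B:dirty)
6) do Suck; now (B; A:clean, B:clean)
7) do Suck; now (B; A:clean, B:clean)
8) do Suck; now (B; A:clean, B:clean)

(B; A:clean, B:clean)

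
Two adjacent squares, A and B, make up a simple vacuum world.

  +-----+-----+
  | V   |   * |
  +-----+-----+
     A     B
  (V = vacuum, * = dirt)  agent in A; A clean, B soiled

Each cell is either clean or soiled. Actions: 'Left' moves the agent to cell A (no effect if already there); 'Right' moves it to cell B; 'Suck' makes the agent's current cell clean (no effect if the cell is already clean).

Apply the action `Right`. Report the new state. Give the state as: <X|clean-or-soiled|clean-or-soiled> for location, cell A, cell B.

<B|clean|soiled>

start: <A|clean|soiled>
t=1 Right ⇒ <B|clean|soiled>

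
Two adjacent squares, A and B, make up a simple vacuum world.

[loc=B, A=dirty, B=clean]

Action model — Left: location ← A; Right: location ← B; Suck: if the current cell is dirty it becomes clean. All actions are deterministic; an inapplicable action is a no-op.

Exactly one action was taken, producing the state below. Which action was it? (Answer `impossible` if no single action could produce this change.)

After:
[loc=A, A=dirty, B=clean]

Left

try  Left: in A — A dirty, B clean  ← match
try Right: in B — A dirty, B clean
try  Suck: in B — A dirty, B clean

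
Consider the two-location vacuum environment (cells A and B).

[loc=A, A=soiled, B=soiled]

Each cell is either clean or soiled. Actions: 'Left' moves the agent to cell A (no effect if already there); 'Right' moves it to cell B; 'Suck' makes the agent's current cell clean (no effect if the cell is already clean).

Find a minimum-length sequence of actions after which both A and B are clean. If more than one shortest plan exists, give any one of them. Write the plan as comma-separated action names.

Suck, Right, Suck

step 1/3 (Suck): in A — A clean, B soiled
step 2/3 (Right): in B — A clean, B soiled
step 3/3 (Suck): in B — A clean, B clean
min 3: Suck A + move + Suck B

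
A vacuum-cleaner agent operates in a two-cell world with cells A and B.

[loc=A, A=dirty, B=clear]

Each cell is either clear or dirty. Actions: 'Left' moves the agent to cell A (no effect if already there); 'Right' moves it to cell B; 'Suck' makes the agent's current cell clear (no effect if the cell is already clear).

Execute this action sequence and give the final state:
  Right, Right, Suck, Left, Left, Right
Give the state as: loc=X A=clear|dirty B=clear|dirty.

[1] after Right: loc=B A=dirty B=clear
[2] after Right: loc=B A=dirty B=clear
[3] after Suck: loc=B A=dirty B=clear
[4] after Left: loc=A A=dirty B=clear
[5] after Left: loc=A A=dirty B=clear
[6] after Right: loc=B A=dirty B=clear

loc=B A=dirty B=clear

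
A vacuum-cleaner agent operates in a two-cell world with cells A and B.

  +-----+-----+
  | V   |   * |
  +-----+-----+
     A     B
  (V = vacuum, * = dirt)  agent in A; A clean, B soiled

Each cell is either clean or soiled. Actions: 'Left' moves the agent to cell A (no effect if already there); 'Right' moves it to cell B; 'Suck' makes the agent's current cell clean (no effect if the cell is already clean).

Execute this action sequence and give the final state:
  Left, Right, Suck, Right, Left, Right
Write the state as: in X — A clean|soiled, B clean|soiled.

in B — A clean, B clean

Left (#1): in A — A clean, B soiled
Right (#2): in B — A clean, B soiled
Suck (#3): in B — A clean, B clean
Right (#4): in B — A clean, B clean
Left (#5): in A — A clean, B clean
Right (#6): in B — A clean, B clean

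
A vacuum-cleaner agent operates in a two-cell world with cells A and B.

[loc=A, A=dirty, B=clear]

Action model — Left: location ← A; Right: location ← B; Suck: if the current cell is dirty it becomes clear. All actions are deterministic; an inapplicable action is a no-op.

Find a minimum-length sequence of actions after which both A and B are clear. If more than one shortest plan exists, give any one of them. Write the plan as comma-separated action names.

Suck

step 1/1 (Suck): (A; A:clear, B:clear)
min 1: A is dirty, one Suck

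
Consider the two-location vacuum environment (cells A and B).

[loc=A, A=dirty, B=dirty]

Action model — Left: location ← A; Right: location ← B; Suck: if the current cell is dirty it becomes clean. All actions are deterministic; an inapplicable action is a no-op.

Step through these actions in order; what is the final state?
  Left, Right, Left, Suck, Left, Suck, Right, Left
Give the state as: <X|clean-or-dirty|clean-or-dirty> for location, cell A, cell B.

[1] after Left: <A|dirty|dirty>
[2] after Right: <B|dirty|dirty>
[3] after Left: <A|dirty|dirty>
[4] after Suck: <A|clean|dirty>
[5] after Left: <A|clean|dirty>
[6] after Suck: <A|clean|dirty>
[7] after Right: <B|clean|dirty>
[8] after Left: <A|clean|dirty>

<A|clean|dirty>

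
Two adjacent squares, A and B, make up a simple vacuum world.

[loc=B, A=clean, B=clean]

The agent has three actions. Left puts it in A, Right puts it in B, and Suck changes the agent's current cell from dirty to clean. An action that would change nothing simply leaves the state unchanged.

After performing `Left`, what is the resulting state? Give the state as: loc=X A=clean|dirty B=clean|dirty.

start: loc=B A=clean B=clean
step 1/1 (Left): loc=A A=clean B=clean

loc=A A=clean B=clean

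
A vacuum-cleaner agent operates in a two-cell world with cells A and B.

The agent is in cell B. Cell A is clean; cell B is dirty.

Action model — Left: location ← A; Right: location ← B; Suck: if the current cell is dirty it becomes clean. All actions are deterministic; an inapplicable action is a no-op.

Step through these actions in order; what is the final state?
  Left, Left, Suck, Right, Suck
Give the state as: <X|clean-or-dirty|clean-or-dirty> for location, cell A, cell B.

Left (#1): <A|clean|dirty>
Left (#2): <A|clean|dirty>
Suck (#3): <A|clean|dirty>
Right (#4): <B|clean|dirty>
Suck (#5): <B|clean|clean>

<B|clean|clean>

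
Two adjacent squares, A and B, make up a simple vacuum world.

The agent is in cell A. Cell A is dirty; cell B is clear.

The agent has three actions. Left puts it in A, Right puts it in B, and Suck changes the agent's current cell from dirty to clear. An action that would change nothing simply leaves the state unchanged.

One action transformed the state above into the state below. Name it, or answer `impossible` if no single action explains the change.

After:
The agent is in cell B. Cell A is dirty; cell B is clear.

try  Left: in A — A dirty, B clear
try Right: in B — A dirty, B clear  ← match
try  Suck: in A — A clear, B clear

Right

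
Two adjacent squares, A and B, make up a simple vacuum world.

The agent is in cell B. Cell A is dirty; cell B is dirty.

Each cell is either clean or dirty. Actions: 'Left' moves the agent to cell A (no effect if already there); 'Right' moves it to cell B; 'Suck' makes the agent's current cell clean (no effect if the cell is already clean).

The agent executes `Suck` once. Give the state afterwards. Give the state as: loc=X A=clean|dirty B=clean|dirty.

start: loc=B A=dirty B=dirty
1. Suck → loc=B A=dirty B=clean

loc=B A=dirty B=clean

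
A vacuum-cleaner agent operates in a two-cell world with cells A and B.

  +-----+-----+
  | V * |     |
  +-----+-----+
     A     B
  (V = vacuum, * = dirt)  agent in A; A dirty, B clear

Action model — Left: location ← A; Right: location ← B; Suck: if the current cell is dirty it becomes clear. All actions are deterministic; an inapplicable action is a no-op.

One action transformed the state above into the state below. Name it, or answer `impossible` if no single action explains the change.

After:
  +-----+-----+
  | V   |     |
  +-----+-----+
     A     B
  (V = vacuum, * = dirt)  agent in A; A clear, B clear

try  Left: in A — A dirty, B clear
try Right: in B — A dirty, B clear
try  Suck: in A — A clear, B clear  ← match

Suck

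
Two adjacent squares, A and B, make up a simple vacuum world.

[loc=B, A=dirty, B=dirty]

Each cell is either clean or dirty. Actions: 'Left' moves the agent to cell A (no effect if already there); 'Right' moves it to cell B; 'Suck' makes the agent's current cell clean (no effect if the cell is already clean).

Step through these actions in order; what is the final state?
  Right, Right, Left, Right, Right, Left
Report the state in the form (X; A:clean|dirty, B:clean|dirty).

Right (#1): (B; A:dirty, B:dirty)
Right (#2): (B; A:dirty, B:dirty)
Left (#3): (A; A:dirty, B:dirty)
Right (#4): (B; A:dirty, B:dirty)
Right (#5): (B; A:dirty, B:dirty)
Left (#6): (A; A:dirty, B:dirty)

(A; A:dirty, B:dirty)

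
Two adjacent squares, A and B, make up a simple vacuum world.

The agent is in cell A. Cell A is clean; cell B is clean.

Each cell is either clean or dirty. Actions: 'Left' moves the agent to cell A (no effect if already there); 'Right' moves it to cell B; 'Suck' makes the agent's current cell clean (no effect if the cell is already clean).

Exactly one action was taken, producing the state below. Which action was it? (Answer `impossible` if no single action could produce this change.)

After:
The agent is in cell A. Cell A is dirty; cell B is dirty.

try  Left: loc=A A=clean B=clean
try Right: loc=B A=clean B=clean
try  Suck: loc=A A=clean B=clean
no single action produces the after-state

impossible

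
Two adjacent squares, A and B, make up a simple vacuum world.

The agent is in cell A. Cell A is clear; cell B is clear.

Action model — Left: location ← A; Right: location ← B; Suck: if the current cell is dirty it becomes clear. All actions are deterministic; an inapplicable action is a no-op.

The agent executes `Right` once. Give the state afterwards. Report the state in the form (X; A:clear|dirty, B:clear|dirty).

start: (A; A:clear, B:clear)
1) do Right; now (B; A:clear, B:clear)

(B; A:clear, B:clear)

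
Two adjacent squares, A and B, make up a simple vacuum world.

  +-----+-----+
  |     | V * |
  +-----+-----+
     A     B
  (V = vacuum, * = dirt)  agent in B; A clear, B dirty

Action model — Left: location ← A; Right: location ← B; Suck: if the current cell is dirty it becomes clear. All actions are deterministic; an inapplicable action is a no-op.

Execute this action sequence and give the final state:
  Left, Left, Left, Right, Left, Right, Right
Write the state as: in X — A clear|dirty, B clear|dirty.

in B — A clear, B dirty

Left (#1): in A — A clear, B dirty
Left (#2): in A — A clear, B dirty
Left (#3): in A — A clear, B dirty
Right (#4): in B — A clear, B dirty
Left (#5): in A — A clear, B dirty
Right (#6): in B — A clear, B dirty
Right (#7): in B — A clear, B dirty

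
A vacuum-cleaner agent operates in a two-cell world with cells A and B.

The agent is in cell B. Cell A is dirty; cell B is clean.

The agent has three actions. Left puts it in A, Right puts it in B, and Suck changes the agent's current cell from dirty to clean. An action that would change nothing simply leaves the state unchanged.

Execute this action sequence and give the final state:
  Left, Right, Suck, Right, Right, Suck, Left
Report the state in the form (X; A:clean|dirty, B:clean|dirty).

(A; A:dirty, B:clean)

1. Left → (A; A:dirty, B:clean)
2. Right → (B; A:dirty, B:clean)
3. Suck → (B; A:dirty, B:clean)
4. Right → (B; A:dirty, B:clean)
5. Right → (B; A:dirty, B:clean)
6. Suck → (B; A:dirty, B:clean)
7. Left → (A; A:dirty, B:clean)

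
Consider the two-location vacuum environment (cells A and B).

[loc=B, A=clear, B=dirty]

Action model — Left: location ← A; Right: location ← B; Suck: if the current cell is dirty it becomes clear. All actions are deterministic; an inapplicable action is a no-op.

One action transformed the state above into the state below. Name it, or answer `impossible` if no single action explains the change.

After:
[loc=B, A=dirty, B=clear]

impossible

try  Left: loc=A A=clear B=dirty
try Right: loc=B A=clear B=dirty
try  Suck: loc=B A=clear B=clear
no single action produces the after-state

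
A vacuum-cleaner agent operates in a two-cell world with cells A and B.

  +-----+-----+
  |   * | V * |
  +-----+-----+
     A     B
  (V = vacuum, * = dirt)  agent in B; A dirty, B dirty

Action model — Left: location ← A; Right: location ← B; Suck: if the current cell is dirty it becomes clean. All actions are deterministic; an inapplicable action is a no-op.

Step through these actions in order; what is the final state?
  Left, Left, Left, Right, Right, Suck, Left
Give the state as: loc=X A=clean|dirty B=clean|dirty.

Left (#1): loc=A A=dirty B=dirty
Left (#2): loc=A A=dirty B=dirty
Left (#3): loc=A A=dirty B=dirty
Right (#4): loc=B A=dirty B=dirty
Right (#5): loc=B A=dirty B=dirty
Suck (#6): loc=B A=dirty B=clean
Left (#7): loc=A A=dirty B=clean

loc=A A=dirty B=clean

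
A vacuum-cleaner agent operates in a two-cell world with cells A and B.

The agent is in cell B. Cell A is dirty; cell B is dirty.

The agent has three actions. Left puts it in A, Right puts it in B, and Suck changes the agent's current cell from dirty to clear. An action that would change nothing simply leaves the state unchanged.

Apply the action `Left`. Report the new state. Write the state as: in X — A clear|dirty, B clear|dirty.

start: in B — A dirty, B dirty
[1] after Left: in A — A dirty, B dirty

in A — A dirty, B dirty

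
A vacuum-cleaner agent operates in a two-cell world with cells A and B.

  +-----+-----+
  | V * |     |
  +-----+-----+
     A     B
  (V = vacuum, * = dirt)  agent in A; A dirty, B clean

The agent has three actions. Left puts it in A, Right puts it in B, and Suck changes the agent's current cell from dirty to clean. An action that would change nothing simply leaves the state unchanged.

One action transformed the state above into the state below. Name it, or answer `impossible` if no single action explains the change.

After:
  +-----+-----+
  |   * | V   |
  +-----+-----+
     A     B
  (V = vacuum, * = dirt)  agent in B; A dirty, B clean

try  Left: loc=A A=dirty B=clean
try Right: loc=B A=dirty B=clean  ← match
try  Suck: loc=A A=clean B=clean

Right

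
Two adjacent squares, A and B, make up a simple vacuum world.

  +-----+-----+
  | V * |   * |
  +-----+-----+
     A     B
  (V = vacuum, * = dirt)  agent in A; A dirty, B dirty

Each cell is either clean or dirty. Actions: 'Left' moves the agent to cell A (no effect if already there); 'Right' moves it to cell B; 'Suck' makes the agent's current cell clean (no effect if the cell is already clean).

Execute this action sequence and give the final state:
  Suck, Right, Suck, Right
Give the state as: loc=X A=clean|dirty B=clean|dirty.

[1] after Suck: loc=A A=clean B=dirty
[2] after Right: loc=B A=clean B=dirty
[3] after Suck: loc=B A=clean B=clean
[4] after Right: loc=B A=clean B=clean

loc=B A=clean B=clean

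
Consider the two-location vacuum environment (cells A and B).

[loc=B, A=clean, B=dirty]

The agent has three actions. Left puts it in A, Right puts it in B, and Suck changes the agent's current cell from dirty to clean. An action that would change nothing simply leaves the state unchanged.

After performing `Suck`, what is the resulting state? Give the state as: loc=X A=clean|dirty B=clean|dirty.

loc=B A=clean B=clean

start: loc=B A=clean B=dirty
step 1/1 (Suck): loc=B A=clean B=clean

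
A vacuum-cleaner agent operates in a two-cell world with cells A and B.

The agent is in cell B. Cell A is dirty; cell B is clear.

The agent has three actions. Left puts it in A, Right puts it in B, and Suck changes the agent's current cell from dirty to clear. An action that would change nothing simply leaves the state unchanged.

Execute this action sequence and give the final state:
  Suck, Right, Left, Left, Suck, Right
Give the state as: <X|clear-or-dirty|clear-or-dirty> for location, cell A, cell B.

1) do Suck; now <B|dirty|clear>
2) do Right; now <B|dirty|clear>
3) do Left; now <A|dirty|clear>
4) do Left; now <A|dirty|clear>
5) do Suck; now <A|clear|clear>
6) do Right; now <B|clear|clear>

<B|clear|clear>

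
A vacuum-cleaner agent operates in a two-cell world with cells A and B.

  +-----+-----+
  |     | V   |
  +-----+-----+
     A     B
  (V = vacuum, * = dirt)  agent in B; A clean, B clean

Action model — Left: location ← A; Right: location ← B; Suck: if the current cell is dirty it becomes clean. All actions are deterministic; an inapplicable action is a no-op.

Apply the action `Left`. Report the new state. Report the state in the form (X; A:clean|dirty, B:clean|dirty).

(A; A:clean, B:clean)

start: (B; A:clean, B:clean)
step 1/1 (Left): (A; A:clean, B:clean)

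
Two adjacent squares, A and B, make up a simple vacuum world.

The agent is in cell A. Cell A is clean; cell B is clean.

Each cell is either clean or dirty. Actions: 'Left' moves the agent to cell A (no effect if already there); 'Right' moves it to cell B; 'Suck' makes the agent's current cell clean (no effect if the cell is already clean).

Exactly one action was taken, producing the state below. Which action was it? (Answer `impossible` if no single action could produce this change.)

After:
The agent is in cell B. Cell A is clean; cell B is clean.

Right

try  Left: loc=A A=clean B=clean
try Right: loc=B A=clean B=clean  ← match
try  Suck: loc=A A=clean B=clean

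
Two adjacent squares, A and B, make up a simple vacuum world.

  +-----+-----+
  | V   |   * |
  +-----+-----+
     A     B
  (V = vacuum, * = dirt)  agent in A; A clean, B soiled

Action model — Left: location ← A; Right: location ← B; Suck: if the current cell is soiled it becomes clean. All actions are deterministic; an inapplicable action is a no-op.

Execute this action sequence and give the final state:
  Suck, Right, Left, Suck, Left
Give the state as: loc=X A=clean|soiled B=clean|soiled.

1. Suck → loc=A A=clean B=soiled
2. Right → loc=B A=clean B=soiled
3. Left → loc=A A=clean B=soiled
4. Suck → loc=A A=clean B=soiled
5. Left → loc=A A=clean B=soiled

loc=A A=clean B=soiled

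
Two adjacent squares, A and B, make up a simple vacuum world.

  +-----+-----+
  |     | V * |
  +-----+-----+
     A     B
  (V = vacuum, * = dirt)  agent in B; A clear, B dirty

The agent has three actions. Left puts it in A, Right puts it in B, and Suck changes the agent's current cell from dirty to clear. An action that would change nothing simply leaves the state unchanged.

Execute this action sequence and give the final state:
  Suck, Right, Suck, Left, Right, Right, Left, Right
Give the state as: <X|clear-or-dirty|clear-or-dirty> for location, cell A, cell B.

Suck (#1): <B|clear|clear>
Right (#2): <B|clear|clear>
Suck (#3): <B|clear|clear>
Left (#4): <A|clear|clear>
Right (#5): <B|clear|clear>
Right (#6): <B|clear|clear>
Left (#7): <A|clear|clear>
Right (#8): <B|clear|clear>

<B|clear|clear>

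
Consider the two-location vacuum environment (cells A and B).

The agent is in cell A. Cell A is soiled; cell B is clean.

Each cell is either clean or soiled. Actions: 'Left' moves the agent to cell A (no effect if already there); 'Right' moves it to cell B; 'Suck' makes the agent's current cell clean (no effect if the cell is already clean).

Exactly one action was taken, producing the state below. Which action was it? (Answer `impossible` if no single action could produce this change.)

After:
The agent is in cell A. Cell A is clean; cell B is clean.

try  Left: <A|soiled|clean>
try Right: <B|soiled|clean>
try  Suck: <A|clean|clean>  ← match

Suck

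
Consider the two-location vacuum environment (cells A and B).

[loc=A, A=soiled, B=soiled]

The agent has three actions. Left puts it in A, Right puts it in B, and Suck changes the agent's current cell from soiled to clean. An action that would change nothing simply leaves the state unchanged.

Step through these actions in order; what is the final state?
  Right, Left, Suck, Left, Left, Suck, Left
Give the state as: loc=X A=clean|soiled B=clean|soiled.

loc=A A=clean B=soiled

1. Right → loc=B A=soiled B=soiled
2. Left → loc=A A=soiled B=soiled
3. Suck → loc=A A=clean B=soiled
4. Left → loc=A A=clean B=soiled
5. Left → loc=A A=clean B=soiled
6. Suck → loc=A A=clean B=soiled
7. Left → loc=A A=clean B=soiled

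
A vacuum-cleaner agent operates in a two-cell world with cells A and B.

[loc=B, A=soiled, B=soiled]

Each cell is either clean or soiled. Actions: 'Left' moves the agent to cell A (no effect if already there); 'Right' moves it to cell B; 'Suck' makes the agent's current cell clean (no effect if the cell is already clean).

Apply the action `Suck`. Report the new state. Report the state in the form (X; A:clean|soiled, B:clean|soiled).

(B; A:soiled, B:clean)

start: (B; A:soiled, B:soiled)
[1] after Suck: (B; A:soiled, B:clean)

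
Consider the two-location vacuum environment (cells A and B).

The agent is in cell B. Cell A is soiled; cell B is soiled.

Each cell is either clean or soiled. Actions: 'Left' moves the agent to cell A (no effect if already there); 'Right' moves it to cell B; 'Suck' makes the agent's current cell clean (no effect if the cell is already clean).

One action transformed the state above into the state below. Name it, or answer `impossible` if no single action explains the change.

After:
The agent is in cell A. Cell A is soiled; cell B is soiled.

try  Left: (A; A:soiled, B:soiled)  ← match
try Right: (B; A:soiled, B:soiled)
try  Suck: (B; A:soiled, B:clean)

Left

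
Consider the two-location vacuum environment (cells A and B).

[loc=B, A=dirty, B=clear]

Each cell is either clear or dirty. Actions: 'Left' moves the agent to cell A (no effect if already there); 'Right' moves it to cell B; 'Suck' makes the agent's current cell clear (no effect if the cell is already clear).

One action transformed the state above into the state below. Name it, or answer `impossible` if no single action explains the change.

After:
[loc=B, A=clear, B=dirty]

try  Left: (A; A:dirty, B:clear)
try Right: (B; A:dirty, B:clear)
try  Suck: (B; A:dirty, B:clear)
no single action produces the after-state

impossible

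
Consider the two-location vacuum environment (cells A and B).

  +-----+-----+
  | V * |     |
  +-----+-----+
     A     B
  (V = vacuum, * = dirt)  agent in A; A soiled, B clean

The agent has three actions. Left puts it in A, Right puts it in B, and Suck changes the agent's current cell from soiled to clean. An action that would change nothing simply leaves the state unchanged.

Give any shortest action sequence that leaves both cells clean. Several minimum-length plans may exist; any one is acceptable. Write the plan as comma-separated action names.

1) do Suck; now in A — A clean, B clean
min 1: A is soiled, one Suck

Suck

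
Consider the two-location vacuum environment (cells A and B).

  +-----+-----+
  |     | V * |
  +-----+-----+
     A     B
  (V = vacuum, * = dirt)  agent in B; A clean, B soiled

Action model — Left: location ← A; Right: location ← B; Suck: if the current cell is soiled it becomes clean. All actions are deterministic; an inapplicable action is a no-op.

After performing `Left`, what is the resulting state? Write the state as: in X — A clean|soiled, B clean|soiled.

start: in B — A clean, B soiled
step 1/1 (Left): in A — A clean, B soiled

in A — A clean, B soiled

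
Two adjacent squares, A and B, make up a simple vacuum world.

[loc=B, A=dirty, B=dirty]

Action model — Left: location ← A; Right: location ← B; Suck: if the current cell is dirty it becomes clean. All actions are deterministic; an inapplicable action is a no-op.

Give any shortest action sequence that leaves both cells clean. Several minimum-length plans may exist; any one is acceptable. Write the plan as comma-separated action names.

Suck, Left, Suck

Suck (#1): <B|dirty|clean>
Left (#2): <A|dirty|clean>
Suck (#3): <A|clean|clean>
min 3: Suck B + move + Suck A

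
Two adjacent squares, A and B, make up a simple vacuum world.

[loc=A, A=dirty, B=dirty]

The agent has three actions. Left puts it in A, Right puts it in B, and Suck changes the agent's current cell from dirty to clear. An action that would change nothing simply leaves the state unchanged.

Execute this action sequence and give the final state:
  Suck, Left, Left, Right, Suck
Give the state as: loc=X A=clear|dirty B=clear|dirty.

1. Suck → loc=A A=clear B=dirty
2. Left → loc=A A=clear B=dirty
3. Left → loc=A A=clear B=dirty
4. Right → loc=B A=clear B=dirty
5. Suck → loc=B A=clear B=clear

loc=B A=clear B=clear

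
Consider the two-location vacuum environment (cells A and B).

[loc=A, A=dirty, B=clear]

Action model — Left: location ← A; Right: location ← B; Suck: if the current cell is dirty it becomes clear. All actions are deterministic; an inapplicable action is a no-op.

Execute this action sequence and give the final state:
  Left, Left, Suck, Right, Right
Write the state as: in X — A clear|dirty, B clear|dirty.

Left (#1): in A — A dirty, B clear
Left (#2): in A — A dirty, B clear
Suck (#3): in A — A clear, B clear
Right (#4): in B — A clear, B clear
Right (#5): in B — A clear, B clear

in B — A clear, B clear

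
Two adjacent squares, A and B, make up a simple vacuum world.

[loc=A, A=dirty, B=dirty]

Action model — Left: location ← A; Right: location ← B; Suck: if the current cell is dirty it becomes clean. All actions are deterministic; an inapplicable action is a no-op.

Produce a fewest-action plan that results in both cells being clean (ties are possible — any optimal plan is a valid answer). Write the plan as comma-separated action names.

Suck (#1): loc=A A=clean B=dirty
Right (#2): loc=B A=clean B=dirty
Suck (#3): loc=B A=clean B=clean
min 3: Suck A + move + Suck B

Suck, Right, Suck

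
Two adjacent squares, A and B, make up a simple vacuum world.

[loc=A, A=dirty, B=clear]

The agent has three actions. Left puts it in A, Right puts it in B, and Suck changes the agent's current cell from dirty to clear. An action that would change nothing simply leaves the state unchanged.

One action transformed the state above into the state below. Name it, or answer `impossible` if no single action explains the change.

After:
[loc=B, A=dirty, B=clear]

Right

try  Left: loc=A A=dirty B=clear
try Right: loc=B A=dirty B=clear  ← match
try  Suck: loc=A A=clear B=clear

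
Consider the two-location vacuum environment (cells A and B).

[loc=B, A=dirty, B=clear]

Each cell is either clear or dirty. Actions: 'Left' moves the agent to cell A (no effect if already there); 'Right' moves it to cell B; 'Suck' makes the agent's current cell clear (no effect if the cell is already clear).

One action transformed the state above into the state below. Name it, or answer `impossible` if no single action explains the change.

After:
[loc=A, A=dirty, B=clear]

Left

try  Left: (A; A:dirty, B:clear)  ← match
try Right: (B; A:dirty, B:clear)
try  Suck: (B; A:dirty, B:clear)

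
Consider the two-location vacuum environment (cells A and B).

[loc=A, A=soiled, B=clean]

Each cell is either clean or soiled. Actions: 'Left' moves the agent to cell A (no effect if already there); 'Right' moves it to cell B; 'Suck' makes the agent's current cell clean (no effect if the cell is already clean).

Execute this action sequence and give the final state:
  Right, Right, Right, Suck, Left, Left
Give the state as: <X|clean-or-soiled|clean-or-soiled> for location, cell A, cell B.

t=1 Right ⇒ <B|soiled|clean>
t=2 Right ⇒ <B|soiled|clean>
t=3 Right ⇒ <B|soiled|clean>
t=4 Suck ⇒ <B|soiled|clean>
t=5 Left ⇒ <A|soiled|clean>
t=6 Left ⇒ <A|soiled|clean>

<A|soiled|clean>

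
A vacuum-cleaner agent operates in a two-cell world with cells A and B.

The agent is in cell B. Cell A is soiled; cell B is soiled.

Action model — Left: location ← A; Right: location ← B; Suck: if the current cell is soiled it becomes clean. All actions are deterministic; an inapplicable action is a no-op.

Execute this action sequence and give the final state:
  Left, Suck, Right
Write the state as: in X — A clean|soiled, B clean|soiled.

in B — A clean, B soiled

1) do Left; now in A — A soiled, B soiled
2) do Suck; now in A — A clean, B soiled
3) do Right; now in B — A clean, B soiled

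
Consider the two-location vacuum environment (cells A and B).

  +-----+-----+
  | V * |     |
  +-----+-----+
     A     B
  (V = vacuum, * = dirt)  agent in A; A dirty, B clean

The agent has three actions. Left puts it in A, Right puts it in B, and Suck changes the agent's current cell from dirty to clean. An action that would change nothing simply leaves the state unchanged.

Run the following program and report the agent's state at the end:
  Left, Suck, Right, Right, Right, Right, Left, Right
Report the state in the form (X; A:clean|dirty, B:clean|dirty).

Left (#1): (A; A:dirty, B:clean)
Suck (#2): (A; A:clean, B:clean)
Right (#3): (B; A:clean, B:clean)
Right (#4): (B; A:clean, B:clean)
Right (#5): (B; A:clean, B:clean)
Right (#6): (B; A:clean, B:clean)
Left (#7): (A; A:clean, B:clean)
Right (#8): (B; A:clean, B:clean)

(B; A:clean, B:clean)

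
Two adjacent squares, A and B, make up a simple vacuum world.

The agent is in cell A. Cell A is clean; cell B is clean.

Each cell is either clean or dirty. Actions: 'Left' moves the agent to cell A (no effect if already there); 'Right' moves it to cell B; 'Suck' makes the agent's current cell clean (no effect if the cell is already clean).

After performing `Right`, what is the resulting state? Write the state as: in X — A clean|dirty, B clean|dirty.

start: in A — A clean, B clean
1. Right → in B — A clean, B clean

in B — A clean, B clean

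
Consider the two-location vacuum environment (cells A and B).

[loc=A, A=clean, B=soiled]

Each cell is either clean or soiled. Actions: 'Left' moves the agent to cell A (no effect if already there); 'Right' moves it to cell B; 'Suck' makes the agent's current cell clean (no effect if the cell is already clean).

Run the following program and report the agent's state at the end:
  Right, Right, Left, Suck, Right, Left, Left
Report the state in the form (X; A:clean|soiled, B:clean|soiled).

1) do Right; now (B; A:clean, B:soiled)
2) do Right; now (B; A:clean, B:soiled)
3) do Left; now (A; A:clean, B:soiled)
4) do Suck; now (A; A:clean, B:soiled)
5) do Right; now (B; A:clean, B:soiled)
6) do Left; now (A; A:clean, B:soiled)
7) do Left; now (A; A:clean, B:soiled)

(A; A:clean, B:soiled)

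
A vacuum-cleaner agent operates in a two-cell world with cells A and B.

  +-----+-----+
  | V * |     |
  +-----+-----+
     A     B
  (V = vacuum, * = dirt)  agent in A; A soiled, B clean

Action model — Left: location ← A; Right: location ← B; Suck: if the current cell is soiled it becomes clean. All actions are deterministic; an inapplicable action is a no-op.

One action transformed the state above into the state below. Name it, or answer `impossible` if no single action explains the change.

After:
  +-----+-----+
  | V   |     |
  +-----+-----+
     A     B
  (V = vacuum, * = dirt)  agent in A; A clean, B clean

try  Left: <A|soiled|clean>
try Right: <B|soiled|clean>
try  Suck: <A|clean|clean>  ← match

Suck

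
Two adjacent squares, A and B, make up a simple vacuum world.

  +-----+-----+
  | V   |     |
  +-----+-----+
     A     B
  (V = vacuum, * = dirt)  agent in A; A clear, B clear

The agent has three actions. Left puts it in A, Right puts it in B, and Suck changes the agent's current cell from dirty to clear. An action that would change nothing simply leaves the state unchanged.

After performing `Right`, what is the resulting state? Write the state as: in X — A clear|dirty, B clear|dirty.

start: in A — A clear, B clear
[1] after Right: in B — A clear, B clear

in B — A clear, B clear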